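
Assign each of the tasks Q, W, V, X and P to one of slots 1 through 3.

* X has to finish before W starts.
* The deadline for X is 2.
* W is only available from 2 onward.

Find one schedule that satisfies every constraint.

X in 1; V in 1; P in 1; Q in 1; W in 2

Checking: X(1) before W(2); W=2 in [2,3]; X=1 in [1,2].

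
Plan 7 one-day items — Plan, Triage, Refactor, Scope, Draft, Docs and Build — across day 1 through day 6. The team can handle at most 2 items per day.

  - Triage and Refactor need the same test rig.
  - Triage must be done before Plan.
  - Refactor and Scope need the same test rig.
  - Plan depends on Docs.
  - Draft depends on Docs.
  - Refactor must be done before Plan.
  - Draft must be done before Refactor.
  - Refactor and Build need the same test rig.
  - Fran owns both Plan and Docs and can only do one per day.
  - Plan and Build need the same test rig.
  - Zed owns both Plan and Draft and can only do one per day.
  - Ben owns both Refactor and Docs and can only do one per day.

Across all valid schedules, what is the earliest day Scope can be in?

day 1

Scope at day 1 is achievable: Refactor -> day 3; Build -> day 5; Scope -> day 1; Triage -> day 2; Draft -> day 2; Plan -> day 4; Docs -> day 1.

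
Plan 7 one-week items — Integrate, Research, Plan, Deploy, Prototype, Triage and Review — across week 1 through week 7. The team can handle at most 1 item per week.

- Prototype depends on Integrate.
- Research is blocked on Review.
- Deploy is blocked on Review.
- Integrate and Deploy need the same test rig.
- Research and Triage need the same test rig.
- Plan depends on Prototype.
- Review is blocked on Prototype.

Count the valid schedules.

Splitting on Integrate: it can be week 1 (48), week 2 (8). Listing each branch's schedules as (Research, Plan, Deploy, Prototype, Triage, Review) by week number:
Integrate=week 1: (4,5,6,2,7,3) (4,5,7,2,6,3) (4,6,5,2,7,3) (4,6,7,2,5,3) (4,7,5,2,6,3) (4,7,6,2,5,3) (5,3,6,2,7,4) (5,3,7,2,6,4) (5,4,6,2,7,3) (5,4,7,2,6,3) (5,6,4,2,7,3) (5,6,7,2,3,4) (5,6,7,2,4,3) (5,6,7,3,2,4) (5,7,4,2,6,3) (5,7,6,2,3,4) (5,7,6,2,4,3) (5,7,6,3,2,4) (6,3,5,2,7,4) (6,3,7,2,4,5) (6,3,7,2,5,4) (6,4,5,2,7,3) (6,4,7,2,3,5) (6,4,7,2,5,3) (6,4,7,3,2,5) (6,5,4,2,7,3) (6,5,7,2,3,4) (6,5,7,2,4,3) (6,5,7,3,2,4) (6,7,4,2,5,3) (6,7,5,2,3,4) (6,7,5,2,4,3) (6,7,5,3,2,4) (7,3,5,2,6,4) (7,3,6,2,4,5) (7,3,6,2,5,4) (7,4,5,2,6,3) (7,4,6,2,3,5) (7,4,6,2,5,3) (7,4,6,3,2,5) (7,5,4,2,6,3) (7,5,6,2,3,4) (7,5,6,2,4,3) (7,5,6,3,2,4) (7,6,4,2,5,3) (7,6,5,2,3,4) (7,6,5,2,4,3) (7,6,5,3,2,4) — 48.
Integrate=week 2: (5,6,7,3,1,4) (5,7,6,3,1,4) (6,4,7,3,1,5) (6,5,7,3,1,4) (6,7,5,3,1,4) (7,4,6,3,1,5) (7,5,6,3,1,4) (7,6,5,3,1,4) — 8.
Summing: 48 + 8 = 56.

56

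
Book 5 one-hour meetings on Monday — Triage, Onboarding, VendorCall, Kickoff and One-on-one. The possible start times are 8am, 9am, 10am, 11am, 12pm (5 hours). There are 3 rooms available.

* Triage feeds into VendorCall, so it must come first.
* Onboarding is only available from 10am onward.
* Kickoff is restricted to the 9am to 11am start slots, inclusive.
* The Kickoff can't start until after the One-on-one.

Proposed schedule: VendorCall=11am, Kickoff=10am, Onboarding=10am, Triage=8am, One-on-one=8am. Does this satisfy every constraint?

Kickoff is restricted to the 9am to 11am start slots, inclusive — holds.
There are 3 rooms available — holds.
Triage feeds into VendorCall, so it must come first — holds.
Onboarding is only available from 10am onward — holds.
The Kickoff can't start until after the One-on-one — holds.

Valid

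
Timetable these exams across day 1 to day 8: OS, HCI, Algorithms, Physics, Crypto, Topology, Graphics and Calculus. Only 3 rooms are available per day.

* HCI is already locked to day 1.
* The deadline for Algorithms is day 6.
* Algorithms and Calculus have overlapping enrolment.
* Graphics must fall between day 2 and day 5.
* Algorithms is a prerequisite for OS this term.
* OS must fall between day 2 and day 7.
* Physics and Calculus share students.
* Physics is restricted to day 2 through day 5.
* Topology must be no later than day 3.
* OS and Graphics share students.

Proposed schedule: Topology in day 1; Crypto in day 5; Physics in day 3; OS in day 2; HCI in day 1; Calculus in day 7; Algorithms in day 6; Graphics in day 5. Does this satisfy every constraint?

No. Algorithms is a prerequisite for OS this term is not satisfied.

OS and Graphics share students — holds.
Algorithms is a prerequisite for OS this term — violated.
Physics is restricted to day 2 through day 5 — holds.
The deadline for Algorithms is day 6 — holds.
Algorithms and Calculus have overlapping enrolment — holds.
Physics and Calculus share students — holds.
HCI is already locked to day 1 — holds.
Topology must be no later than day 3 — holds.
Graphics must fall between day 2 and day 5 — holds.
OS must fall between day 2 and day 7 — holds.
Only 3 rooms are available per day — holds.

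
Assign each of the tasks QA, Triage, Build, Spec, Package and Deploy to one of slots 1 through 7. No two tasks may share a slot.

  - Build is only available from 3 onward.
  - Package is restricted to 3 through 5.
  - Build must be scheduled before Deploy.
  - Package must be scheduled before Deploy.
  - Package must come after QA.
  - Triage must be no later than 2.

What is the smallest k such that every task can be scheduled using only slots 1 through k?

6 slots

The precedence chain requires at least 3 distinct slots.
With at most 1 per slot and 6 tasks, at least 6 slots are needed.
Propagating the time windows through the other constraints, Deploy can't land before 4, so the schedule must run through at least slot 4.
6 works (last occupied slot: 6): for example Package -> 3; Build -> 4; Triage -> 1; QA -> 2; Spec -> 6; Deploy -> 5.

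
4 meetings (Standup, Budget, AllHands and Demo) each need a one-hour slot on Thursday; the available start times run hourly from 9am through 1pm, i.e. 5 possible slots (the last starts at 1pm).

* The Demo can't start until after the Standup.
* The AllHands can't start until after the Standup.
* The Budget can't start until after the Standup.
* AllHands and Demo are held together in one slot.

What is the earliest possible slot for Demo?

10am

Precedence pushes Demo to at least 10am.
Demo at 10am is achievable: AllHands in 10am, Standup in 9am, Demo in 10am, Budget in 10am.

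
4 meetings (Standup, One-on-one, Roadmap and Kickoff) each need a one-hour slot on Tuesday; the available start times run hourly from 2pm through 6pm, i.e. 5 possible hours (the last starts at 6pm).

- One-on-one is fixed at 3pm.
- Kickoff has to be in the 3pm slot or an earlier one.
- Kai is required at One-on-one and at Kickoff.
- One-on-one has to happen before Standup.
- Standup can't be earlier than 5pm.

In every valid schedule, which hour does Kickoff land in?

2pm

Kickoff's window is 2pm–3pm.
One-on-one is fixed at 3pm, and Kickoff can't share a hour with One-on-one.
So Kickoff must be 2pm.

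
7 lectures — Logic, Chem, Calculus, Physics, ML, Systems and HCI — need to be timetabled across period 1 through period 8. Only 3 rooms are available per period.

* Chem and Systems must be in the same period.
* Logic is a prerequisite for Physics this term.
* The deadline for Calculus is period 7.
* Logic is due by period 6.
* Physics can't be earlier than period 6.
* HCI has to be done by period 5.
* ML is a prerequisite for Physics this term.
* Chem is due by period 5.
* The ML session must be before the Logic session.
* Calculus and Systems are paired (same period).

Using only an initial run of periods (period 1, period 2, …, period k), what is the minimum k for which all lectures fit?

6

The precedence chain requires at least 3 distinct periods.
With at most 3 per period and 7 lectures, at least 3 periods are needed.
Physics can't be placed before period 6, so the schedule must run through at least period 6.
6 works (last occupied period: period 6): for example HCI=period 2, Logic=period 3, Systems=period 1, Physics=period 6, ML=period 2, Calculus=period 1, Chem=period 1.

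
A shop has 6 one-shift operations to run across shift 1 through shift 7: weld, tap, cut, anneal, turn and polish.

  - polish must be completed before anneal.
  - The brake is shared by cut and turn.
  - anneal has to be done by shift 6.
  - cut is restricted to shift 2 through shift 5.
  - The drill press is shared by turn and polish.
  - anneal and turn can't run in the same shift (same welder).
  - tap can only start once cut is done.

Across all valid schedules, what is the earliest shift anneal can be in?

shift 2

Precedence pushes anneal to at least shift 2; anneal's own window allows nothing later than shift 6.
anneal at shift 2 is achievable: polish in shift 1; cut in shift 2; weld in shift 1; turn in shift 3; tap in shift 3; anneal in shift 2.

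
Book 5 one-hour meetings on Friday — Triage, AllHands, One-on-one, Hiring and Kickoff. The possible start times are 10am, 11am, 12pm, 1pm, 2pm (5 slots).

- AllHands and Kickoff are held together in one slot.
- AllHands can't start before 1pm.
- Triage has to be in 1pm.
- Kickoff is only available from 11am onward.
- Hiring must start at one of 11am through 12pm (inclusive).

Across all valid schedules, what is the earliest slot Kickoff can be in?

1pm

Kickoff is available from 11am; Kickoff must be in the same slot as AllHands, which can't be before 1pm, so Kickoff is at least 1pm.
Kickoff at 1pm is achievable: One-on-one=10am; Triage=1pm; AllHands=1pm; Hiring=11am; Kickoff=1pm.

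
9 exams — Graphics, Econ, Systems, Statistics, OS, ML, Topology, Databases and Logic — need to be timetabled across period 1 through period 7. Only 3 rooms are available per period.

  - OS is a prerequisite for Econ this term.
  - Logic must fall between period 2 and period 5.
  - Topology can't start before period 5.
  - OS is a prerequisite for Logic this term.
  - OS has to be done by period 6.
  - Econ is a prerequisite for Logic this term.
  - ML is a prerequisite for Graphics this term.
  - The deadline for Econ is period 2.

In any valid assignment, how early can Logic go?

Logic is available from period 2; precedence pushes Logic to at least period 3; Logic's own window allows nothing later than period 5.
Logic at period 3 is achievable: Databases in period 3; Econ in period 2; Topology in period 5; Logic in period 3; Graphics in period 2; Statistics in period 2; OS in period 1; Systems in period 1; ML in period 1.

period 3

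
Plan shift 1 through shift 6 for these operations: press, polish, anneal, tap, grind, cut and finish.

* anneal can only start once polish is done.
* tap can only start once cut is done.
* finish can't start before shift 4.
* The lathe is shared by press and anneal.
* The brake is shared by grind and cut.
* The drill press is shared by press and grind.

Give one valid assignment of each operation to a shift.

polish -> shift 1; anneal -> shift 2; finish -> shift 4; tap -> shift 2; press -> shift 1; grind -> shift 2; cut -> shift 1

Checking: cut(shift 1) before tap(shift 2); polish(shift 1) before anneal(shift 2); press(shift 1) != grind(shift 2); grind(shift 2) != cut(shift 1); press(shift 1) != anneal(shift 2); finish=shift 4 in [shift 4,shift 6].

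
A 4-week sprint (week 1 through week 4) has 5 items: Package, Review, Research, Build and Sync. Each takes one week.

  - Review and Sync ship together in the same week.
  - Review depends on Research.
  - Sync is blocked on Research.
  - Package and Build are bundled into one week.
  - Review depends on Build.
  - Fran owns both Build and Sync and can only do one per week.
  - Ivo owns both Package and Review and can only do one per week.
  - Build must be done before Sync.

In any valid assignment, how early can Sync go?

Precedence pushes Sync to at least week 2.
Sync at week 2 is achievable: Build=week 1; Sync=week 2; Package=week 1; Review=week 2; Research=week 1.

week 2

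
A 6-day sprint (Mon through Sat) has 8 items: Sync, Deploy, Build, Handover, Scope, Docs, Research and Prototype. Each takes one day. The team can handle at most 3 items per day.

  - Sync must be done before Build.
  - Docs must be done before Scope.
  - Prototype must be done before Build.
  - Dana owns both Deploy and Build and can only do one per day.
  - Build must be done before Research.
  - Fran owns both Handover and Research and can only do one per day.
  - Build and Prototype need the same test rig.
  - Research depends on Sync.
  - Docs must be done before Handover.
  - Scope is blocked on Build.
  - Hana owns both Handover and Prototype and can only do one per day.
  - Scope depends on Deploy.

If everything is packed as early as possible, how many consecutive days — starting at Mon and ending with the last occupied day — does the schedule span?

The precedence chain requires at least 3 distinct days.
With at most 3 per day and 8 work items, at least 3 days are needed.
Could 3 days be enough, i.e. nothing placed later than Wed? No: Research must come after Sync (at Mon or later) → {Tue, Wed}; Sync must come before Research (at Wed or earlier) → {Mon, Tue}; Handover must come after Docs (at Mon or later) → {Tue, Wed}; Docs must come before Handover (at Wed or earlier) → {Mon, Tue}; Scope must come after Build (at Mon or later) → {Tue, Wed}; Build must come before Scope (at Wed or earlier) → {Mon, Tue}; Build must come after Sync (at Mon or later) → {Tue}; Sync must come before Build (at Tue or earlier) → {Mon}; Deploy must come before Scope (at Wed or earlier) → {Mon, Tue}; Research must come after Build (at Tue or later) → {Wed}; Prototype must come before Build (at Tue or earlier) → {Mon}; Handover can't share with Research (Wed) → {Tue}; Deploy can't share with Build (Tue) → {Mon}; Docs can't use Mon, already full with Sync, Deploy and Prototype (limit 3) → {Tue}; Handover must come after Docs (at Tue or later) → nothing is left.
So 3 days is not enough.
4 works (last occupied day: Thu): for example Build in Tue; Sync in Mon; Scope in Wed; Handover in Thu; Deploy in Mon; Research in Wed; Docs in Tue; Prototype in Mon.

4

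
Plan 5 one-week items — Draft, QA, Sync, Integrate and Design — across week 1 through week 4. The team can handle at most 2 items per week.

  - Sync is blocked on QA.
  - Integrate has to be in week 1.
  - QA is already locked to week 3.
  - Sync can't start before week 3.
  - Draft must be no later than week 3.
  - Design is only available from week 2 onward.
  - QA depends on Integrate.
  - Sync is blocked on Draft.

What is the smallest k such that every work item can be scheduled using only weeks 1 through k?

4 weeks

The precedence chain requires at least 3 distinct weeks.
With at most 2 per week and 5 work items, at least 3 weeks are needed.
Propagating the time windows through the other constraints, Sync can't land before week 4, so the schedule must run through at least week 4.
4 works (last occupied week: week 4): for example Draft=week 1; Integrate=week 1; Sync=week 4; Design=week 2; QA=week 3.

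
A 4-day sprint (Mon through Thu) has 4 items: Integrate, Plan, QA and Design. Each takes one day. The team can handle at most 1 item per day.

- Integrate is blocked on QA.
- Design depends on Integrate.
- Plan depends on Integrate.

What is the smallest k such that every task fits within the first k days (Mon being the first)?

4 days

The precedence chain requires at least 3 distinct days.
With at most 1 per day and 4 tasks, at least 4 days are needed.
4 works (last occupied day: Thu): for example Plan=Wed, QA=Mon, Design=Thu, Integrate=Tue.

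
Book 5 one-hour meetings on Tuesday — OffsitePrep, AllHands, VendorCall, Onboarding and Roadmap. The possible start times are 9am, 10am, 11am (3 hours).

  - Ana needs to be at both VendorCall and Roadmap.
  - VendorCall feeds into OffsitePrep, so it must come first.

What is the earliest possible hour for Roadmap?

9am

Roadmap at 9am is achievable: Roadmap -> 9am; VendorCall -> 10am; OffsitePrep -> 11am; AllHands -> 9am; Onboarding -> 9am.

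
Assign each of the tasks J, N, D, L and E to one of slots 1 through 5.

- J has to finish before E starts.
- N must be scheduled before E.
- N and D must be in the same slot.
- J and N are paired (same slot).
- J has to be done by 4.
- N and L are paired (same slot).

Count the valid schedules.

10

Splitting on J: it can be 1 (4), 2 (3), 3 (2), 4 (1). Listing each branch's schedules as (N, D, L, E):
J=1: (1,1,1,2) (1,1,1,3) (1,1,1,4) (1,1,1,5) — 4.
J=2: (2,2,2,3) (2,2,2,4) (2,2,2,5) — 3.
J=3: (3,3,3,4) (3,3,3,5) — 2.
J=4: (4,4,4,5) — 1.
Summing: 4 + 3 + 2 + 1 = 10.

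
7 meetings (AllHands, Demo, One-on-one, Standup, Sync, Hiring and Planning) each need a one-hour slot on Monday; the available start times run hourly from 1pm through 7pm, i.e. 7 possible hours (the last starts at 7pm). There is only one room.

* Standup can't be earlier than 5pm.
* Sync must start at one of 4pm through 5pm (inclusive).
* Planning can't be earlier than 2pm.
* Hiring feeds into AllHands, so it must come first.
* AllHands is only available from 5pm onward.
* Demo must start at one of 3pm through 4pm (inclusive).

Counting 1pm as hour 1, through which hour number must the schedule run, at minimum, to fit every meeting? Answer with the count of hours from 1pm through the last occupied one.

The precedence chain requires at least 2 distinct hours.
With at most 1 per hour and 7 meetings, at least 7 hours are needed.
AllHands can't be placed before 5pm — that is hour 5 counting from 1pm — so the schedule must run through at least 5 hours.
7 works (last occupied hour: 7pm): for example Demo=3pm, Hiring=1pm, One-on-one=7pm, AllHands=5pm, Standup=6pm, Planning=2pm, Sync=4pm.

7 hours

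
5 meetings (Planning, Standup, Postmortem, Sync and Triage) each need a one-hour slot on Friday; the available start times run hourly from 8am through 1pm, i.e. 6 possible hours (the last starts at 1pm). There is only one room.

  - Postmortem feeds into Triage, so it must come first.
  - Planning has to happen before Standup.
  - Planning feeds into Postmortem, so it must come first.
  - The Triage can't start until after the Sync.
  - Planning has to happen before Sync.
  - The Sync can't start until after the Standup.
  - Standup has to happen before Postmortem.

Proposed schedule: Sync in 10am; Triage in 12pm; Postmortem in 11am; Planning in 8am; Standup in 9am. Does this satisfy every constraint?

Postmortem feeds into Triage, so it must come first — holds.
Planning feeds into Postmortem, so it must come first — holds.
Standup has to happen before Postmortem — holds.
Planning has to happen before Standup — holds.
There is only one room — holds.
The Triage can't start until after the Sync — holds.
Planning has to happen before Sync — holds.
The Sync can't start until after the Standup — holds.

Yes, all constraints hold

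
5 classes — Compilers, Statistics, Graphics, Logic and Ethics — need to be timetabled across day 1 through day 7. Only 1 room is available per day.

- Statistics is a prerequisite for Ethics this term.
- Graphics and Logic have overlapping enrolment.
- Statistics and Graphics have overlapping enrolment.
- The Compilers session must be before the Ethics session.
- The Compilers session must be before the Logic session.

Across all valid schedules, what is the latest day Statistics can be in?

Downstream work caps Statistics at day 6.
Statistics at day 6 is achievable: Compilers -> day 1, Logic -> day 2, Graphics -> day 3, Ethics -> day 7, Statistics -> day 6.

day 6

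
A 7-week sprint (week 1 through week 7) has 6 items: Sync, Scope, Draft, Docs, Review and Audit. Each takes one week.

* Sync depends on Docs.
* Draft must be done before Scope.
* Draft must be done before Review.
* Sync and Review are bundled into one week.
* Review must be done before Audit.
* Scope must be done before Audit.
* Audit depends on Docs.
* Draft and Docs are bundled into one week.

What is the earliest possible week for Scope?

week 2

Precedence pushes Scope to at least week 2; downstream work caps Scope at week 6.
Scope at week 2 is achievable: Scope -> week 2; Audit -> week 3; Docs -> week 1; Draft -> week 1; Review -> week 2; Sync -> week 2.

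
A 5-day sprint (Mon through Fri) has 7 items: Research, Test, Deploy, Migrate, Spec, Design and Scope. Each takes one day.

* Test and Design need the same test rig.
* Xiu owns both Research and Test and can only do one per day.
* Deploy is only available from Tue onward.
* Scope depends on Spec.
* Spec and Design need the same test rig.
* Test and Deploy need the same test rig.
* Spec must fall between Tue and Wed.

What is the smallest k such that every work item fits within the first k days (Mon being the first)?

3

The precedence chain requires at least 2 distinct days.
Propagating the time windows through the other constraints, Scope can't land before Wed — that is day 3 counting from Mon — so the schedule must run through at least 3 days.
3 works (last occupied day: Wed): for example Test in Wed; Scope in Wed; Spec in Tue; Research in Mon; Deploy in Tue; Migrate in Mon; Design in Mon.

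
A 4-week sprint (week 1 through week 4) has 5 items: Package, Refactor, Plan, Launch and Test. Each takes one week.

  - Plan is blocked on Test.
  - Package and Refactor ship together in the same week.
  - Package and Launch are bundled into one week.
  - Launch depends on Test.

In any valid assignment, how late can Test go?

Downstream work caps Test at week 3.
Test at week 3 is achievable: Launch=week 4, Refactor=week 4, Package=week 4, Test=week 3, Plan=week 4.

week 3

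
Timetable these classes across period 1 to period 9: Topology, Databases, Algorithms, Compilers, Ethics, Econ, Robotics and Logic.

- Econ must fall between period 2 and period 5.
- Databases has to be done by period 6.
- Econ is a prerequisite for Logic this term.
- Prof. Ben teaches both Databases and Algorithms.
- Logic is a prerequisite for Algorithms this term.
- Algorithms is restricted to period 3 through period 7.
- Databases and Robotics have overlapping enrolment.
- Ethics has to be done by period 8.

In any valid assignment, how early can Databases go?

period 1

Databases's own window allows nothing later than period 6.
Databases at period 1 is achievable: Logic in period 3, Ethics in period 1, Topology in period 1, Compilers in period 1, Algorithms in period 4, Databases in period 1, Econ in period 2, Robotics in period 2.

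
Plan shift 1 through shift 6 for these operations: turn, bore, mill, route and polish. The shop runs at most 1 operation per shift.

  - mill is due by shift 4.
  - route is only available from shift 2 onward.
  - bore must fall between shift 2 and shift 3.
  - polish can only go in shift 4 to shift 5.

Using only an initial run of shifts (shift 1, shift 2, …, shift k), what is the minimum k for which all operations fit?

5 shifts

With at most 1 per shift and 5 operations, at least 5 shifts are needed.
polish can't be placed before shift 4, so the schedule must run through at least shift 4.
5 works (last occupied shift: shift 5): for example bore=shift 2, turn=shift 5, route=shift 3, polish=shift 4, mill=shift 1.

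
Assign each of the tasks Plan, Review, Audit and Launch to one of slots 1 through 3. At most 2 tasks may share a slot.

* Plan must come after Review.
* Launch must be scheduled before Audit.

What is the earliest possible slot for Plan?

2

Precedence pushes Plan to at least 2.
Plan at 2 is achievable: Launch=1; Plan=2; Audit=2; Review=1.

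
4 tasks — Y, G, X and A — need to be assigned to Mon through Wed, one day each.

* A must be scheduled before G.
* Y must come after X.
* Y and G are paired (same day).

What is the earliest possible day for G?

Tue

Precedence pushes G to at least Tue.
G at Tue is achievable: X -> Mon, Y -> Tue, A -> Mon, G -> Tue.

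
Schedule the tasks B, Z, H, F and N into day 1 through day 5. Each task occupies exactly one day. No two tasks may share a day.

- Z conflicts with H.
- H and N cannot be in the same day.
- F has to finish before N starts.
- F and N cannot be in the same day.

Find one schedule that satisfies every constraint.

Z in day 4, B in day 3, N in day 2, F in day 1, H in day 5

Checking: F(day 1) before N(day 2); F(day 1) != N(day 2); Z(day 4) != H(day 5); H(day 5) != N(day 2); max 1 per day (cap 1).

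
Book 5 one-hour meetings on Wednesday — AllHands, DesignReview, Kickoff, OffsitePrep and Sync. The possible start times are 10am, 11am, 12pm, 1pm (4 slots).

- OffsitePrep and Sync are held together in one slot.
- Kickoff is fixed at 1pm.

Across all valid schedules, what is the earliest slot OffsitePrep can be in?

10am

OffsitePrep at 10am is achievable: DesignReview in 10am; Sync in 10am; Kickoff in 1pm; OffsitePrep in 10am; AllHands in 10am.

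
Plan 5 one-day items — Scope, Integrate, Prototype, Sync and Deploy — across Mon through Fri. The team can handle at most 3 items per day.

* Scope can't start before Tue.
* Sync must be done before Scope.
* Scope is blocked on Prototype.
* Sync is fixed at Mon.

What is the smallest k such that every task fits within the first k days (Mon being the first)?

The precedence chain requires at least 2 distinct days.
With at most 3 per day and 5 tasks, at least 2 days are needed.
2 works (last occupied day: Tue): for example Deploy -> Tue, Scope -> Tue, Sync -> Mon, Integrate -> Mon, Prototype -> Mon.

2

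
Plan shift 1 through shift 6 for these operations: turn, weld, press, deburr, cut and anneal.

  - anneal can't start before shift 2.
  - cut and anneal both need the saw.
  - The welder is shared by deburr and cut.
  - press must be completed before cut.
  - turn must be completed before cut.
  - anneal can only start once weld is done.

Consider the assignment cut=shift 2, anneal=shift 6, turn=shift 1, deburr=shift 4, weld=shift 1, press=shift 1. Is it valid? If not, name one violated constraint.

anneal can't start before shift 2 — holds.
anneal can only start once weld is done — holds.
press must be completed before cut — holds.
cut and anneal both need the saw — holds.
The welder is shared by deburr and cut — holds.
turn must be completed before cut — holds.

Yes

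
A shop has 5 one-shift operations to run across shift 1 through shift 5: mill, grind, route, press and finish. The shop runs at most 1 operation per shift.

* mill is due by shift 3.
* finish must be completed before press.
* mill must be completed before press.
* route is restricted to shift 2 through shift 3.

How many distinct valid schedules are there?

12

Splitting on mill: it can be shift 1 (6), shift 2 (3), shift 3 (3). Listing each branch's schedules as (grind, route, press, finish) by shift number:
mill=shift 1: (2,3,5,4) (3,2,5,4) (4,2,5,3) (4,3,5,2) (5,2,4,3) (5,3,4,2) — 6.
mill=shift 2: (1,3,5,4) (4,3,5,1) (5,3,4,1) — 3.
mill=shift 3: (1,2,5,4) (4,2,5,1) (5,2,4,1) — 3.
Summing: 6 + 3 + 3 = 12.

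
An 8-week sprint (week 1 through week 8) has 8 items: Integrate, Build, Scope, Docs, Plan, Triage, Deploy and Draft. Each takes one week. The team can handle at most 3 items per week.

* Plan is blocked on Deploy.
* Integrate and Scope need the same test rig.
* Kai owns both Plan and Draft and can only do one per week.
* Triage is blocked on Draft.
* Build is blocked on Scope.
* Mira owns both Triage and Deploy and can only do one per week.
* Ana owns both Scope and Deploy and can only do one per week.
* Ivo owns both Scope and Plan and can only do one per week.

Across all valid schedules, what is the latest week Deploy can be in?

week 7

Downstream work caps Deploy at week 7.
Deploy at week 7 is achievable: Build -> week 2; Plan -> week 8; Docs -> week 1; Integrate -> week 2; Deploy -> week 7; Scope -> week 1; Draft -> week 1; Triage -> week 2.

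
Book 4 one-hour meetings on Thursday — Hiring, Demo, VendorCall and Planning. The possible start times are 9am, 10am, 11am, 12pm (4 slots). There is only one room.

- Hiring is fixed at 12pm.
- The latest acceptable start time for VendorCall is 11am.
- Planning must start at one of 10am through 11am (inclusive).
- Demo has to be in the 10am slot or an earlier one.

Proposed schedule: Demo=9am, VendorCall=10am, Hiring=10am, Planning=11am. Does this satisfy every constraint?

No — it violates: Hiring is fixed at 12pm

There is only one room — violated.
The latest acceptable start time for VendorCall is 11am — holds.
Hiring is fixed at 12pm — violated.
Planning must start at one of 10am through 11am (inclusive) — holds.
Demo has to be in the 10am slot or an earlier one — holds.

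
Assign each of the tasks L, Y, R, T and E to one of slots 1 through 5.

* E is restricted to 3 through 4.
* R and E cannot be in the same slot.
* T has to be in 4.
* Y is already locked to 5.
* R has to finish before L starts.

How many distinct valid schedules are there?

Splitting on L: it can be 2 (2), 3 (4), 4 (5), 5 (6). Listing each branch's schedules as (Y, R, T, E):
L=2: (5,1,4,3) (5,1,4,4) — 2.
L=3: (5,1,4,3) (5,1,4,4) (5,2,4,3) (5,2,4,4) — 4.
L=4: (5,1,4,3) (5,1,4,4) (5,2,4,3) (5,2,4,4) (5,3,4,4) — 5.
L=5: (5,1,4,3) (5,1,4,4) (5,2,4,3) (5,2,4,4) (5,3,4,4) (5,4,4,3) — 6.
Summing: 2 + 4 + 5 + 6 = 17.

17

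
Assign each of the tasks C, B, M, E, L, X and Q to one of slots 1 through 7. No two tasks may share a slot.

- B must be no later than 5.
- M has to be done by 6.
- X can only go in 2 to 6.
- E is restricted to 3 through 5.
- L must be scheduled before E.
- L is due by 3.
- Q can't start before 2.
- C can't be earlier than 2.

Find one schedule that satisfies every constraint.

C -> 5; E -> 3; B -> 2; L -> 1; X -> 4; M -> 6; Q -> 7

Checking: L(1) before E(3); E=3 in [3,5]; M=6 in [1,6]; L=1 in [1,3]; X=4 in [2,6]; C=5 in [2,7]; Q=7 in [2,7]; B=2 in [1,5]; max 1 per slot (cap 1).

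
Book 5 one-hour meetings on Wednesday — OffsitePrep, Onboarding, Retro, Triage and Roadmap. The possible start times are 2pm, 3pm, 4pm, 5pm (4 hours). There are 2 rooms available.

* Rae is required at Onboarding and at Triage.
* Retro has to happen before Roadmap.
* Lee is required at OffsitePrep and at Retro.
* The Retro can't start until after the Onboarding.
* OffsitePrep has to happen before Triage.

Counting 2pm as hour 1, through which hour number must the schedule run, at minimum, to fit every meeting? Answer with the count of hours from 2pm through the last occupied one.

3 hours

The precedence chain requires at least 3 distinct hours.
With at most 2 per hour and 5 meetings, at least 3 hours are needed.
3 works (last occupied hour: 4pm): for example Triage=3pm; Onboarding=2pm; Retro=3pm; Roadmap=4pm; OffsitePrep=2pm.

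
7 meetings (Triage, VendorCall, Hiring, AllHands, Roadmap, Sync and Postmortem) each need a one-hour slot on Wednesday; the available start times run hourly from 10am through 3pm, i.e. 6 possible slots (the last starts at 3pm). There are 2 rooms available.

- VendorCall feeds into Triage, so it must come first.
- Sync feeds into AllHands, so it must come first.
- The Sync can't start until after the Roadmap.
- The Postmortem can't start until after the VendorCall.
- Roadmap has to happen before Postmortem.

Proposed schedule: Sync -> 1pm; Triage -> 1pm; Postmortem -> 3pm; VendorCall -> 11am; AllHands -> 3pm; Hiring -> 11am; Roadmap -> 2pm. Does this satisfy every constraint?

Sync feeds into AllHands, so it must come first — holds.
The Postmortem can't start until after the VendorCall — holds.
VendorCall feeds into Triage, so it must come first — holds.
There are 2 rooms available — holds.
Roadmap has to happen before Postmortem — holds.
The Sync can't start until after the Roadmap — violated.

Invalid. The Sync can't start until after the Roadmap.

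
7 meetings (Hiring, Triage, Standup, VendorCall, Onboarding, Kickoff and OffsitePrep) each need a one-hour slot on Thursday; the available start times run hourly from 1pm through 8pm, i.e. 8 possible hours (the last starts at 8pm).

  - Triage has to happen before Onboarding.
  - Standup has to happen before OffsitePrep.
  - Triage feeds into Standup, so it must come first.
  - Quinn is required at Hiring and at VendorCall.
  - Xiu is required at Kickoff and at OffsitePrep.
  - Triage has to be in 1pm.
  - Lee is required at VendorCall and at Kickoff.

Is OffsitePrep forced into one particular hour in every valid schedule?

No

OffsitePrep can be 3pm (e.g. Hiring -> 1pm, Triage -> 1pm, VendorCall -> 2pm, Standup -> 2pm, Onboarding -> 2pm, Kickoff -> 1pm, OffsitePrep -> 3pm) or 4pm (e.g. VendorCall=2pm; Kickoff=1pm; Standup=2pm; Hiring=1pm; Triage=1pm; OffsitePrep=4pm; Onboarding=2pm).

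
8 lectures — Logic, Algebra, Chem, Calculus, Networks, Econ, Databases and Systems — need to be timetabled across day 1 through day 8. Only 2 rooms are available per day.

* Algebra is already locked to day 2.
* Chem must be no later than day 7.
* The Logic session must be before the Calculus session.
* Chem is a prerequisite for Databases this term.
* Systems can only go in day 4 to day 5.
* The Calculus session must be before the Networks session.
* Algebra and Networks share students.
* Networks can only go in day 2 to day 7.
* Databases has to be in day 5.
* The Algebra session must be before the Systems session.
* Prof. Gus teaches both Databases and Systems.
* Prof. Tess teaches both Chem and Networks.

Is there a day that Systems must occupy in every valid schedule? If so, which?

Systems's window is day 4–day 5.
Databases is fixed at day 5, and Systems can't share a day with Databases.
So Systems must be day 4.

day 4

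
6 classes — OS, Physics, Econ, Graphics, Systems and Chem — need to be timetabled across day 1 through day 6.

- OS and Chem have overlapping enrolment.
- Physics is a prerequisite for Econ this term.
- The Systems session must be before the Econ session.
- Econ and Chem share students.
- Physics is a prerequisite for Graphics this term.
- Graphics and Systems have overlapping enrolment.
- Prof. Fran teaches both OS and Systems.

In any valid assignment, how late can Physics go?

day 5

Downstream work caps Physics at day 5.
Physics at day 5 is achievable: Chem -> day 1, Graphics -> day 6, Econ -> day 6, Systems -> day 1, Physics -> day 5, OS -> day 2.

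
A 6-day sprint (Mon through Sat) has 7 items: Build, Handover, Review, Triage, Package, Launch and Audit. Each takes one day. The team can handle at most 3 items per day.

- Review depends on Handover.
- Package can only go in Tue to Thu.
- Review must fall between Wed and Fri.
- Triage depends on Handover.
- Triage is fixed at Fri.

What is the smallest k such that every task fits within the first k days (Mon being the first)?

The precedence chain requires at least 2 distinct days.
With at most 3 per day and 7 tasks, at least 3 days are needed.
Triage can't be placed before Fri — that is day 5 counting from Mon — so the schedule must run through at least 5 days.
5 works (last occupied day: Fri): for example Triage in Fri, Package in Tue, Build in Mon, Handover in Mon, Audit in Tue, Review in Wed, Launch in Mon.

5 days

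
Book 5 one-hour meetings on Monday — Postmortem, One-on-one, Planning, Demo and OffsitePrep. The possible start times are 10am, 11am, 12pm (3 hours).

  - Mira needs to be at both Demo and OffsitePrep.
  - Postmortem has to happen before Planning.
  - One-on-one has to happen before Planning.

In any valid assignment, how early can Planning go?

11am

Precedence pushes Planning to at least 11am.
Planning at 11am is achievable: OffsitePrep=11am, Demo=10am, Planning=11am, Postmortem=10am, One-on-one=10am.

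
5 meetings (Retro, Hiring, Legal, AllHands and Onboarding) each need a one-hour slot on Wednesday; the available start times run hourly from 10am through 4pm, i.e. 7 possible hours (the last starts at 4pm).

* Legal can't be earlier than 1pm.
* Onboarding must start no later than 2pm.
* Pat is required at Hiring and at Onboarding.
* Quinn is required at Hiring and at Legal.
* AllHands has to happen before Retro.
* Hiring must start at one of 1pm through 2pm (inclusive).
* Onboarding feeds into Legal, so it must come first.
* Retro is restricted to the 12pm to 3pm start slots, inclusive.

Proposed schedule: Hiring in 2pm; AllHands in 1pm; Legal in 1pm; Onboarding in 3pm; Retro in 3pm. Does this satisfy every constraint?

Hiring must start at one of 1pm through 2pm (inclusive) — holds.
Onboarding must start no later than 2pm — violated.
Retro is restricted to the 12pm to 3pm start slots, inclusive — holds.
Onboarding feeds into Legal, so it must come first — violated.
Pat is required at Hiring and at Onboarding — holds.
AllHands has to happen before Retro — holds.
Quinn is required at Hiring and at Legal — holds.
Legal can't be earlier than 1pm — holds.

No. Onboarding feeds into Legal, so it must come first is not satisfied.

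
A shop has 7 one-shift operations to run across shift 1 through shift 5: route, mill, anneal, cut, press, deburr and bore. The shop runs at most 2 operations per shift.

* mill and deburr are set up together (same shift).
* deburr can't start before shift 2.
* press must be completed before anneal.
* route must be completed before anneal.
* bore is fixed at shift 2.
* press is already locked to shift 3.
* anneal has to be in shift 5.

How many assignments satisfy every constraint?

Splitting on route: it can be shift 1 (4), shift 2 (3), shift 3 (3). Listing each branch's schedules as (mill, anneal, cut, press, deburr, bore) by shift number:
route=shift 1: (4,5,1,3,4,2) (4,5,2,3,4,2) (4,5,3,3,4,2) (4,5,5,3,4,2) — 4.
route=shift 2: (4,5,1,3,4,2) (4,5,3,3,4,2) (4,5,5,3,4,2) — 3.
route=shift 3: (4,5,1,3,4,2) (4,5,2,3,4,2) (4,5,5,3,4,2) — 3.
Summing: 4 + 3 + 3 = 10.

10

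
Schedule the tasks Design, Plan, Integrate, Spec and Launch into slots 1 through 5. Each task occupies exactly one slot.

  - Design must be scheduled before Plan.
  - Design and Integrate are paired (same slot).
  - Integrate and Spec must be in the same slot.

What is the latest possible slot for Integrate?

Integrate must be in the same slot as Design, which can't be after 4, so Integrate is at most 4.
Integrate at 4 is achievable: Plan -> 5, Design -> 4, Spec -> 4, Integrate -> 4, Launch -> 1.

4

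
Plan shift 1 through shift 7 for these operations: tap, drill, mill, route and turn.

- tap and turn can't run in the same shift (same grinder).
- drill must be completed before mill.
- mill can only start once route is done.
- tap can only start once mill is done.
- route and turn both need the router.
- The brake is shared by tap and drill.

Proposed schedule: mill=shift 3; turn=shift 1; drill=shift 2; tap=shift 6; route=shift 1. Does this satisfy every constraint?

tap can only start once mill is done — holds.
The brake is shared by tap and drill — holds.
mill can only start once route is done — holds.
tap and turn can't run in the same shift (same grinder) — holds.
drill must be completed before mill — holds.
route and turn both need the router — violated.

No — it violates: route and turn both need the router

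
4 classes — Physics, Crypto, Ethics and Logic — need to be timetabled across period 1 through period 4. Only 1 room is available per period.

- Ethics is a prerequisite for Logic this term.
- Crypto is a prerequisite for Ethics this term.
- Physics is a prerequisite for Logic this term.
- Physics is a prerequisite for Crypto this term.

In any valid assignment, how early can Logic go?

period 4

Precedence pushes Logic to at least period 4.
Logic at period 4 is achievable: Ethics in period 3; Physics in period 1; Crypto in period 2; Logic in period 4.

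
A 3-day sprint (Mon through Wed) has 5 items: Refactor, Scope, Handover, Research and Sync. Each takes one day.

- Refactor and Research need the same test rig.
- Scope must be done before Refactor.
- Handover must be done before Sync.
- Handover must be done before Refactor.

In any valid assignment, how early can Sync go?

Tue

Precedence pushes Sync to at least Tue.
Sync at Tue is achievable: Research -> Mon, Handover -> Mon, Sync -> Tue, Scope -> Mon, Refactor -> Tue.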